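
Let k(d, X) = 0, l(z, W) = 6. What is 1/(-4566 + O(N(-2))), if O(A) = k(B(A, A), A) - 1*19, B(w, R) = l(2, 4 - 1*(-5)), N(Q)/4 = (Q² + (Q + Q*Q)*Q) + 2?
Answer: -1/4585 ≈ -0.00021810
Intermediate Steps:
N(Q) = 8 + 4*Q² + 4*Q*(Q + Q²) (N(Q) = 4*((Q² + (Q + Q*Q)*Q) + 2) = 4*((Q² + (Q + Q²)*Q) + 2) = 4*((Q² + Q*(Q + Q²)) + 2) = 4*(2 + Q² + Q*(Q + Q²)) = 8 + 4*Q² + 4*Q*(Q + Q²))
B(w, R) = 6
O(A) = -19 (O(A) = 0 - 1*19 = 0 - 19 = -19)
1/(-4566 + O(N(-2))) = 1/(-4566 - 19) = 1/(-4585) = -1/4585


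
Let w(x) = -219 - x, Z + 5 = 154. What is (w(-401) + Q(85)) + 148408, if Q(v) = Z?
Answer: 148739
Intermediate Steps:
Z = 149 (Z = -5 + 154 = 149)
Q(v) = 149
(w(-401) + Q(85)) + 148408 = ((-219 - 1*(-401)) + 149) + 148408 = ((-219 + 401) + 149) + 148408 = (182 + 149) + 148408 = 331 + 148408 = 148739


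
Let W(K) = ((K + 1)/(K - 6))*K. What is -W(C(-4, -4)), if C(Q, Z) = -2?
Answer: 1/4 ≈ 0.25000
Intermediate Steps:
W(K) = K*(1 + K)/(-6 + K) (W(K) = ((1 + K)/(-6 + K))*K = K*(1 + K)/(-6 + K))
-W(C(-4, -4)) = -(-2)*(1 - 2)/(-6 - 2) = -(-2)*(-1)/(-8) = -(-2)*(-1)*(-1)/8 = -1*(-1/4) = 1/4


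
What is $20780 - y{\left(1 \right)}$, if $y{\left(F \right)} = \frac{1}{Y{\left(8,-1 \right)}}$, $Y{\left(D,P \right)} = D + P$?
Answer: $\frac{145459}{7} \approx 20780.0$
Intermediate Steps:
$y{\left(F \right)} = \frac{1}{7}$ ($y{\left(F \right)} = \frac{1}{8 - 1} = \frac{1}{7}$)
$20780 - y{\left(1 \right)} = 20780 - \frac{1}{7} = \frac{145459}{7}$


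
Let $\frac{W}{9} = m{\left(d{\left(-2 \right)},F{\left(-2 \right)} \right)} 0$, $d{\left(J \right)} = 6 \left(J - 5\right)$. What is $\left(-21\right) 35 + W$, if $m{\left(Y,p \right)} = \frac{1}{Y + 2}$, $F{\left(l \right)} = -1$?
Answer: $-735$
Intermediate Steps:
$d{\left(J \right)} = -30 + 6 J$ ($d{\left(J \right)} = 6 \left(-5 + J\right) = -30 + 6 J$)
$m{\left(Y,p \right)} = \frac{1}{2 + Y}$
$W = 0$ ($W = 9 \frac{1}{2 + \left(-30 + 6 \left(-2\right)\right)} 0 = 9 \frac{1}{2 - 42} \cdot 0 = 9 \frac{1}{-40} \cdot 0 = 9 \left(\left(- \frac{1}{40}\right) 0\right) = 9 \cdot 0 = 0$)
$\left(-21\right) 35 + W = \left(-21\right) 35 + 0 = -735 + 0 = -735$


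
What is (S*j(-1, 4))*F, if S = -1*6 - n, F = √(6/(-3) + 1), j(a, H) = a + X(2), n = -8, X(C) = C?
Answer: 2*I ≈ 2.0*I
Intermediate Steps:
j(a, H) = 2 + a (j(a, H) = a + 2 = 2 + a)
F = I (F = √(6*(-⅓) + 1) = √(-2 + 1) = √(-1) = I ≈ 1.0*I)
S = 2 (S = -1*6 - 1*(-8) = -6 + 8 = 2)
(S*j(-1, 4))*F = (2*(2 - 1))*I = (2*1)*I = 2*I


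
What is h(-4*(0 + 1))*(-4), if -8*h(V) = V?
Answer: -2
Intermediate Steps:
h(V) = -V/8
h(-4*(0 + 1))*(-4) = -(-1)*(0 + 1)/2*(-4) = -(-1)/2*(-4) = -1/8*(-4)*(-4) = (1/2)*(-4) = -2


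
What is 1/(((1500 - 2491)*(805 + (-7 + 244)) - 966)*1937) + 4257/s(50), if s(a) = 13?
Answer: 655597633283/2002059956 ≈ 327.46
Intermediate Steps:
1/(((1500 - 2491)*(805 + (-7 + 244)) - 966)*1937) + 4257/s(50) = 1/(((1500 - 2491)*(805 + (-7 + 244)) - 966)*1937) + 4257/13 = (1/1937)/(-991*(805 + 237) - 966) + 4257*(1/13) = (1/1937)/(-991*1042 - 966) + 4257/13 = (1/1937)/(-1032622 - 966) + 4257/13 = (1/1937)/(-1033588) + 4257/13 = -1/1033588*1/1937 + 4257/13 = -1/2002059956 + 4257/13 = 655597633283/2002059956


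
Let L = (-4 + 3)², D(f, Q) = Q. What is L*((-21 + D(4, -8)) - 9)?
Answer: -38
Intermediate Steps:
L = 1 (L = (-1)² = 1)
L*((-21 + D(4, -8)) - 9) = 1*((-21 - 8) - 9) = 1*(-29 - 9) = 1*(-38) = -38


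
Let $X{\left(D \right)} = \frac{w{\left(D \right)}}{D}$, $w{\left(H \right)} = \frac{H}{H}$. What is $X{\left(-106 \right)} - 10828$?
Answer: $- \frac{1147769}{106} \approx -10828.0$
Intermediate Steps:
$w{\left(H \right)} = 1$
$X{\left(D \right)} = \frac{1}{D}$ ($X{\left(D \right)} = 1 \frac{1}{D} = \frac{1}{D}$)
$X{\left(-106 \right)} - 10828 = \frac{1}{-106} - 10828 = - \frac{1}{106} - 10828 = - \frac{1147769}{106}$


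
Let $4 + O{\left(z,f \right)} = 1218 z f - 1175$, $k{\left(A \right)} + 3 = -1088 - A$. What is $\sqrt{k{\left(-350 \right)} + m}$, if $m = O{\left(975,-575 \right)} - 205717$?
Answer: $i \sqrt{683048887} \approx 26135.0 i$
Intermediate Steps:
$k{\left(A \right)} = -1091 - A$ ($k{\left(A \right)} = -3 - \left(1088 + A\right) = -1091 - A$)
$O{\left(z,f \right)} = -1179 + 1218 f z$ ($O{\left(z,f \right)} = -4 + \left(1218 z f - 1175\right) = -4 + \left(1218 f z - 1175\right) = -4 + \left(-1175 + 1218 f z\right) = -1179 + 1218 f z$)
$m = -683048146$ ($m = \left(-1179 + 1218 \left(-575\right) 975\right) - 205717 = \left(-1179 - 682841250\right) - 205717 = -682842429 - 205717 = -683048146$)
$\sqrt{k{\left(-350 \right)} + m} = \sqrt{\left(-1091 - -350\right) - 683048146} = \sqrt{\left(-1091 + 350\right) - 683048146} = \sqrt{-741 - 683048146} = \sqrt{-683048887} = i \sqrt{683048887}$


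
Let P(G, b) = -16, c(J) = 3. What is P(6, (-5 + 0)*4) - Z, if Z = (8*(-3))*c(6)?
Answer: 56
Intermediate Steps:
Z = -72 (Z = (8*(-3))*3 = -24*3 = -72)
P(6, (-5 + 0)*4) - Z = -16 - 1*(-72) = -16 + 72 = 56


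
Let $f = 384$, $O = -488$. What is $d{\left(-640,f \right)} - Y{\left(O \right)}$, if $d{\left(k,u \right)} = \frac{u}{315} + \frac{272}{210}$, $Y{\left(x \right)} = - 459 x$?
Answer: $- \frac{7839632}{35} \approx -2.2399 \cdot 10^{5}$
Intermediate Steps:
$d{\left(k,u \right)} = \frac{136}{105} + \frac{u}{315}$ ($d{\left(k,u \right)} = u \frac{1}{315} + 272 \cdot \frac{1}{210} = \frac{u}{315} + \frac{136}{105} = \frac{136}{105} + \frac{u}{315}$)
$d{\left(-640,f \right)} - Y{\left(O \right)} = \left(\frac{136}{105} + \frac{1}{315} \cdot 384\right) - \left(-459\right) \left(-488\right) = \left(\frac{136}{105} + \frac{128}{105}\right) - 223992 = \frac{88}{35} - 223992 = - \frac{7839632}{35}$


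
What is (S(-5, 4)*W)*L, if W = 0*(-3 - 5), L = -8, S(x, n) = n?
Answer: 0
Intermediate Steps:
W = 0 (W = 0*(-8) = 0)
(S(-5, 4)*W)*L = (4*0)*(-8) = 0*(-8) = 0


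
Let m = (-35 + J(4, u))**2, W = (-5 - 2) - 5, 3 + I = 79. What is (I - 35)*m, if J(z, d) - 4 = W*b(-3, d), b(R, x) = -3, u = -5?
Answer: 1025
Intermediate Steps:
I = 76 (I = -3 + 79 = 76)
W = -12 (W = -7 - 5 = -12)
J(z, d) = 40 (J(z, d) = 4 - 12*(-3) = 4 + 36 = 40)
m = 25 (m = (-35 + 40)**2 = 5**2 = 25)
(I - 35)*m = (76 - 35)*25 = 41*25 = 1025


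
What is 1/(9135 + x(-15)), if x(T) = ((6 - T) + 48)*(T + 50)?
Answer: 1/11550 ≈ 8.6580e-5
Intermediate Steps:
x(T) = (50 + T)*(54 - T) (x(T) = (54 - T)*(50 + T) = (50 + T)*(54 - T))
1/(9135 + x(-15)) = 1/(9135 + (2700 - 1*(-15)² + 4*(-15))) = 1/(9135 + (2700 - 1*225 - 60)) = 1/(9135 + (2700 - 225 - 60)) = 1/(9135 + 2415) = 1/11550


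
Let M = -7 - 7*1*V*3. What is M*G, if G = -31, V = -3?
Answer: -1736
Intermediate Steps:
M = 56 (M = -7 - 7*1*(-3)*3 = -7 - (-21)*3 = -7 - 7*(-9) = -7 + 63 = 56)
M*G = 56*(-31) = -1736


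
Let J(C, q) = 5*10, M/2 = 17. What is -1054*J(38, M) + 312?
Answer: -52388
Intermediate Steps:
M = 34 (M = 2*17 = 34)
J(C, q) = 50
-1054*J(38, M) + 312 = -1054*50 + 312 = -52700 + 312 = -52388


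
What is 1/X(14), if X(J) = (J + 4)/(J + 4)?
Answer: 1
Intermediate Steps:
X(J) = 1 (X(J) = (4 + J)/(4 + J) = 1)
1/X(14) = 1/1 = 1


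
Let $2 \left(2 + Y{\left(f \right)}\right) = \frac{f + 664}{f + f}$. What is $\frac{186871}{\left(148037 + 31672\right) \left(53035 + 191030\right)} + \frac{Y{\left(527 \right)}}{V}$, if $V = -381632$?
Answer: $\frac{283012578101101}{35285048729674133760} \approx 8.0208 \cdot 10^{-6}$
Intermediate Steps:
$Y{\left(f \right)} = -2 + \frac{664 + f}{4 f}$ ($Y{\left(f \right)} = -2 + \frac{\left(f + 664\right) \frac{1}{f + f}}{2} = -2 + \frac{\left(664 + f\right) \frac{1}{2 f}}{2} = -2 + \frac{\frac{1}{2} \frac{1}{f} \left(664 + f\right)}{2} = -2 + \frac{664 + f}{4 f}$)
$\frac{186871}{\left(148037 + 31672\right) \left(53035 + 191030\right)} + \frac{Y{\left(527 \right)}}{V} = \frac{186871}{\left(148037 + 31672\right) \left(53035 + 191030\right)} + \frac{- \frac{7}{4} + \frac{166}{527}}{-381632} = \frac{186871}{179709 \cdot 244065} + \left(- \frac{7}{4} + 166 \cdot \frac{1}{527}\right) \left(- \frac{1}{381632}\right) = \frac{186871}{43860677085} + \left(- \frac{7}{4} + \frac{166}{527}\right) \left(- \frac{1}{381632}\right) = 186871 \cdot \frac{1}{43860677085} - - \frac{3025}{804480256} = \frac{186871}{43860677085} + \frac{3025}{804480256} = \frac{283012578101101}{35285048729674133760}$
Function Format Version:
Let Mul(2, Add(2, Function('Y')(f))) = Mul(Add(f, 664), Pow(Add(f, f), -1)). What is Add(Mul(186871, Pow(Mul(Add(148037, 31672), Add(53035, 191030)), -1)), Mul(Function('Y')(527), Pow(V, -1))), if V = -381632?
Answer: Rational(283012578101101, 35285048729674133760) ≈ 8.0208e-6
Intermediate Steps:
Function('Y')(f) = Add(-2, Mul(Rational(1, 4), Pow(f, -1), Add(664, f))) (Function('Y')(f) = Add(-2, Mul(Rational(1, 2), Mul(Add(f, 664), Pow(Add(f, f), -1)))) = Add(-2, Mul(Rational(1, 2), Mul(Add(664, f), Pow(Mul(2, f), -1)))) = Add(-2, Mul(Rational(1, 2), Mul(Add(664, f), Mul(Rational(1, 2), Pow(f, -1))))) = Add(-2, Mul(Rational(1, 2), Mul(Rational(1, 2), Pow(f, -1), Add(664, f)))) = Add(-2, Mul(Rational(1, 4), Pow(f, -1), Add(664, f))))
Add(Mul(186871, Pow(Mul(Add(148037, 31672), Add(53035, 191030)), -1)), Mul(Function('Y')(527), Pow(V, -1))) = Add(Mul(186871, Pow(Mul(Add(148037, 31672), Add(53035, 191030)), -1)), Mul(Add(Rational(-7, 4), Mul(166, Pow(527, -1))), Pow(-381632, -1))) = Add(Mul(186871, Pow(Mul(179709, 244065), -1)), Mul(Add(Rational(-7, 4), Mul(166, Rational(1, 527))), Rational(-1, 381632))) = Add(Mul(186871, Pow(43860677085, -1)), Mul(Add(Rational(-7, 4), Rational(166, 527)), Rational(-1, 381632))) = Add(Mul(186871, Rational(1, 43860677085)), Mul(Rational(-3025, 2108), Rational(-1, 381632))) = Add(Rational(186871, 43860677085), Rational(3025, 804480256)) = Rational(283012578101101, 35285048729674133760)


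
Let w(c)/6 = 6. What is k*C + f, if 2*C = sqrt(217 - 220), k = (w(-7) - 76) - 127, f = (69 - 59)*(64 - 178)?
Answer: -1140 - 167*I*sqrt(3)/2 ≈ -1140.0 - 144.63*I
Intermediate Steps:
w(c) = 36 (w(c) = 6*6 = 36)
f = -1140 (f = 10*(-114) = -1140)
k = -167 (k = (36 - 76) - 127 = -40 - 127 = -167)
C = I*sqrt(3)/2 (C = sqrt(217 - 220)/2 = sqrt(-3)/2 = (I*sqrt(3))/2 = I*sqrt(3)/2 ≈ 0.86602*I)
k*C + f = -167*I*sqrt(3)/2 - 1140 = -1140 - 167*I*sqrt(3)/2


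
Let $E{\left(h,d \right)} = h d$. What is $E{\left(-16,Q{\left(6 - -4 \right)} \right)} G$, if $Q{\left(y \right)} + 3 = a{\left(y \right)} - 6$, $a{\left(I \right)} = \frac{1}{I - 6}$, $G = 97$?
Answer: $13580$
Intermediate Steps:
$a{\left(I \right)} = \frac{1}{-6 + I}$ ($a{\left(I \right)} = \frac{1}{I - 6} = \frac{1}{-6 + I}$)
$Q{\left(y \right)} = -9 + \frac{1}{-6 + y}$ ($Q{\left(y \right)} = -3 + \left(\frac{1}{-6 + y} - 6\right) = -3 - \left(6 - \frac{1}{-6 + y}\right) = -9 + \frac{1}{-6 + y}$)
$E{\left(h,d \right)} = d h$
$E{\left(-16,Q{\left(6 - -4 \right)} \right)} G = \frac{55 - 9 \left(6 - -4\right)}{-6 + \left(6 - -4\right)} \left(-16\right) 97 = \frac{55 - 9 \left(6 + 4\right)}{-6 + \left(6 + 4\right)} \left(-16\right) 97 = \frac{55 - 90}{-6 + 10} \left(-16\right) 97 = \frac{55 - 90}{4} \left(-16\right) 97 = \frac{1}{4} \left(-35\right) \left(-16\right) 97 = \left(- \frac{35}{4}\right) \left(-16\right) 97 = 140 \cdot 97 = 13580$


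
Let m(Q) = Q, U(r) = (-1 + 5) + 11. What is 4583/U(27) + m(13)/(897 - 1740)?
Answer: 1287758/4215 ≈ 305.52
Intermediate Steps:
U(r) = 15 (U(r) = 4 + 11 = 15)
4583/U(27) + m(13)/(897 - 1740) = 4583/15 + 13/(897 - 1740) = 4583*(1/15) + 13/(-843) = 4583/15 + 13*(-1/843) = 4583/15 - 13/843 = 1287758/4215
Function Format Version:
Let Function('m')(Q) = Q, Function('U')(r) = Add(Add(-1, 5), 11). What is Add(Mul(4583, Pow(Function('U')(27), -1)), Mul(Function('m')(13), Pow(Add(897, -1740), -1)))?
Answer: Rational(1287758, 4215) ≈ 305.52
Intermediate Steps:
Function('U')(r) = 15 (Function('U')(r) = Add(4, 11) = 15)
Add(Mul(4583, Pow(Function('U')(27), -1)), Mul(Function('m')(13), Pow(Add(897, -1740), -1))) = Add(Mul(4583, Pow(15, -1)), Mul(13, Pow(Add(897, -1740), -1))) = Add(Mul(4583, Rational(1, 15)), Mul(13, Pow(-843, -1))) = Add(Rational(4583, 15), Mul(13, Rational(-1, 843))) = Add(Rational(4583, 15), Rational(-13, 843)) = Rational(1287758, 4215)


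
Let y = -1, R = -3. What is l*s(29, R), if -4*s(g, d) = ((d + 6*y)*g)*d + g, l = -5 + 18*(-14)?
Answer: 52171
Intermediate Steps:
l = -257 (l = -5 - 252 = -257)
s(g, d) = -g/4 - d*g*(-6 + d)/4 (s(g, d) = -(((d + 6*(-1))*g)*d + g)/4 = -(((d - 6)*g)*d + g)/4 = -(((-6 + d)*g)*d + g)/4 = -((g*(-6 + d))*d + g)/4 = -(d*g*(-6 + d) + g)/4 = -(g + d*g*(-6 + d))/4 = -g/4 - d*g*(-6 + d)/4)
l*s(29, R) = -257*29*(-1 - 1*(-3)² + 6*(-3))/4 = -257*29*(-1 - 1*9 - 18)/4 = -257*29*(-1 - 9 - 18)/4 = -257*29*(-28)/4 = -257*(-203) = 52171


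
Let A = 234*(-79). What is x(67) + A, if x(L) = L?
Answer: -18419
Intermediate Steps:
A = -18486
x(67) + A = 67 - 18486 = -18419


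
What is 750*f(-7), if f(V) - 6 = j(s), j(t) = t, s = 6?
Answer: 9000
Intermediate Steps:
f(V) = 12 (f(V) = 6 + 6 = 12)
750*f(-7) = 750*12 = 9000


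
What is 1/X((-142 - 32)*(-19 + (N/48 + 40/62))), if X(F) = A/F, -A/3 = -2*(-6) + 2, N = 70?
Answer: -364559/5208 ≈ -70.000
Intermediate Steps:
A = -42 (A = -3*(-2*(-6) + 2) = -3*(12 + 2) = -3*14 = -42)
X(F) = -42/F
1/X((-142 - 32)*(-19 + (N/48 + 40/62))) = 1/(-42*1/((-142 - 32)*(-19 + (70/48 + 40/62)))) = 1/(-42*(-1/(174*(-19 + (70*(1/48) + 40*(1/62)))))) = 1/(-42*(-1/(174*(-19 + (35/24 + 20/31))))) = 1/(-42*(-1/(174*(-19 + 1565/744)))) = 1/(-42/((-174*(-12571/744)))) = 1/(-42/364559/124) = 1/(-42*124/364559) = 1/(-5208/364559) = -364559/5208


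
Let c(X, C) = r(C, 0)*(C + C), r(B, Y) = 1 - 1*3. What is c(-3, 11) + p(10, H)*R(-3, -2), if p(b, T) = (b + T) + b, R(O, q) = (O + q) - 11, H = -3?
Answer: -316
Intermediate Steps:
r(B, Y) = -2 (r(B, Y) = 1 - 3 = -2)
c(X, C) = -4*C (c(X, C) = -2*(C + C) = -4*C)
R(O, q) = -11 + O + q
p(b, T) = T + 2*b (p(b, T) = (T + b) + b = T + 2*b)
c(-3, 11) + p(10, H)*R(-3, -2) = -4*11 + (-3 + 2*10)*(-11 - 3 - 2) = -44 + (-3 + 20)*(-16) = -44 + 17*(-16) = -44 - 272 = -316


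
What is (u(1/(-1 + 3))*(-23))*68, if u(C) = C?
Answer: -782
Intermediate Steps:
(u(1/(-1 + 3))*(-23))*68 = (-23/(-1 + 3))*68 = (-23/2)*68 = ((½)*(-23))*68 = -23/2*68 = -782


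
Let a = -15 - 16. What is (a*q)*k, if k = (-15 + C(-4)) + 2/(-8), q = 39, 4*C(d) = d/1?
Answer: 78585/4 ≈ 19646.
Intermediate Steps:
C(d) = d/4 (C(d) = (d/1)/4 = (d*1)/4 = d/4)
a = -31
k = -65/4 (k = (-15 + (¼)*(-4)) + 2/(-8) = (-15 - 1) + 2*(-⅛) = -16 - ¼ = -65/4 ≈ -16.250)
(a*q)*k = -31*39*(-65/4) = -1209*(-65/4) = 78585/4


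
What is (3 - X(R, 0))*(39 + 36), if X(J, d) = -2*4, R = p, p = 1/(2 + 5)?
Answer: 825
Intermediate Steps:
p = ⅐ (p = 1/7 = ⅐ ≈ 0.14286)
R = ⅐ ≈ 0.14286
X(J, d) = -8
(3 - X(R, 0))*(39 + 36) = (3 - 1*(-8))*(39 + 36) = (3 + 8)*75 = 11*75 = 825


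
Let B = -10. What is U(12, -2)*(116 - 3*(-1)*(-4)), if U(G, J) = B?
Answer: -1040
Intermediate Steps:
U(G, J) = -10
U(12, -2)*(116 - 3*(-1)*(-4)) = -10*(116 - 3*(-1)*(-4)) = -10*(116 + 3*(-4)) = -10*(116 - 12) = -10*104 = -1040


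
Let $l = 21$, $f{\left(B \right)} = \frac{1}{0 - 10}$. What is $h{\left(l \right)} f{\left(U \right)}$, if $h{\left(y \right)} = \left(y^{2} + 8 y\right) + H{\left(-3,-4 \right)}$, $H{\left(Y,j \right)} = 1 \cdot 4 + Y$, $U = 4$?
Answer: $-61$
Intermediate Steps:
$H{\left(Y,j \right)} = 4 + Y$
$f{\left(B \right)} = - \frac{1}{10}$ ($f{\left(B \right)} = \frac{1}{-10} = - \frac{1}{10}$)
$h{\left(y \right)} = 1 + y^{2} + 8 y$ ($h{\left(y \right)} = \left(y^{2} + 8 y\right) + \left(4 - 3\right) = \left(y^{2} + 8 y\right) + 1 = 1 + y^{2} + 8 y$)
$h{\left(l \right)} f{\left(U \right)} = \left(1 + 21^{2} + 8 \cdot 21\right) \left(- \frac{1}{10}\right) = \left(1 + 441 + 168\right) \left(- \frac{1}{10}\right) = 610 \left(- \frac{1}{10}\right) = -61$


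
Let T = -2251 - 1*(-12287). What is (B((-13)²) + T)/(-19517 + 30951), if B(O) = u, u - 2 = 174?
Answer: 5106/5717 ≈ 0.89313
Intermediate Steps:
u = 176 (u = 2 + 174 = 176)
B(O) = 176
T = 10036 (T = -2251 + 12287 = 10036)
(B((-13)²) + T)/(-19517 + 30951) = (176 + 10036)/(-19517 + 30951) = 10212/11434 = 10212*(1/11434) = 5106/5717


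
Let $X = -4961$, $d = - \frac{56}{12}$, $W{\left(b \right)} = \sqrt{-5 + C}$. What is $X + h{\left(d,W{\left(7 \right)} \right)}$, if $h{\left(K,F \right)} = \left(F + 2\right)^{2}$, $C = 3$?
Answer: $-4959 + 4 i \sqrt{2} \approx -4959.0 + 5.6569 i$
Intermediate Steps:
$W{\left(b \right)} = i \sqrt{2}$ ($W{\left(b \right)} = \sqrt{-5 + 3} = \sqrt{-2} = i \sqrt{2}$)
$d = - \frac{14}{3}$ ($d = \left(-56\right) \frac{1}{12} = - \frac{14}{3} \approx -4.6667$)
$h{\left(K,F \right)} = \left(2 + F\right)^{2}$
$X + h{\left(d,W{\left(7 \right)} \right)} = -4961 + \left(2 + i \sqrt{2}\right)^{2}$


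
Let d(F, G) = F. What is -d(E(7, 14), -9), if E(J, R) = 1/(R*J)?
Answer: -1/98 ≈ -0.010204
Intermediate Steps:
E(J, R) = 1/(J*R)
-d(E(7, 14), -9) = -1/(7*14) = -1*1/98 = -1/98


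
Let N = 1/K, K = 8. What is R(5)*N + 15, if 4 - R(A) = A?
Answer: 119/8 ≈ 14.875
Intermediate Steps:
R(A) = 4 - A
N = ⅛ (N = 1/8 = ⅛ ≈ 0.12500)
R(5)*N + 15 = (4 - 1*5)*(⅛) + 15 = (4 - 5)*(⅛) + 15 = -1*⅛ + 15 = -⅛ + 15 = 119/8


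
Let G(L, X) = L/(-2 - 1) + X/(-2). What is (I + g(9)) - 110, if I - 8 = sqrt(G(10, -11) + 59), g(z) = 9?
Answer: -93 + sqrt(2202)/6 ≈ -85.179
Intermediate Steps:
G(L, X) = -X/2 - L/3 (G(L, X) = L/(-3) + X*(-1/2) = L*(-1/3) - X/2 = -L/3 - X/2 = -X/2 - L/3)
I = 8 + sqrt(2202)/6 (I = 8 + sqrt((-1/2*(-11) - 1/3*10) + 59) = 8 + sqrt((11/2 - 10/3) + 59) = 8 + sqrt(13/6 + 59) = 8 + sqrt(367/6) = 8 + sqrt(2202)/6 ≈ 15.821)
(I + g(9)) - 110 = ((8 + sqrt(2202)/6) + 9) - 110 = (17 + sqrt(2202)/6) - 110 = -93 + sqrt(2202)/6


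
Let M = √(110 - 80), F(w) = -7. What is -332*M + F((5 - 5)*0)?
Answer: -7 - 332*√30 ≈ -1825.4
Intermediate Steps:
M = √30 ≈ 5.4772
-332*M + F((5 - 5)*0) = -332*√30 - 7 = -7 - 332*√30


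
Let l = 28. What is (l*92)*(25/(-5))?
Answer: -12880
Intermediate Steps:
(l*92)*(25/(-5)) = (28*92)*(25/(-5)) = 2576*(25*(-⅕)) = 2576*(-5) = -12880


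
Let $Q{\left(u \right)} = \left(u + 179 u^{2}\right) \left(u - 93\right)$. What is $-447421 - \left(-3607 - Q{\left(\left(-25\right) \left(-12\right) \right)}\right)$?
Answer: $3334388286$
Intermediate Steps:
$Q{\left(u \right)} = \left(-93 + u\right) \left(u + 179 u^{2}\right)$ ($Q{\left(u \right)} = \left(u + 179 u^{2}\right) \left(-93 + u\right) = \left(-93 + u\right) \left(u + 179 u^{2}\right)$)
$-447421 - \left(-3607 - Q{\left(\left(-25\right) \left(-12\right) \right)}\right) = -447421 - \left(-3607 - \left(-25\right) \left(-12\right) \left(-93 - 16646 \left(\left(-25\right) \left(-12\right)\right) + 179 \left(\left(-25\right) \left(-12\right)\right)^{2}\right)\right) = -447421 - \left(-3607 - 300 \left(-93 - 4993800 + 179 \cdot 300^{2}\right)\right) = -447421 - \left(-3607 - 300 \left(-93 - 4993800 + 179 \cdot 90000\right)\right) = -447421 - \left(-3607 - 300 \left(-93 - 4993800 + 16110000\right)\right) = -447421 - \left(-3607 - 300 \cdot 11116107\right) = -447421 - \left(-3607 - 3334832100\right) = -447421 - -3334835707 = -447421 + 3334835707 = 3334388286$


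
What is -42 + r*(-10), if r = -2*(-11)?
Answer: -262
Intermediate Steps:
r = 22
-42 + r*(-10) = -42 + 22*(-10) = -42 - 220 = -262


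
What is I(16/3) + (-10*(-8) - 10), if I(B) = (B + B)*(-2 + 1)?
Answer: 178/3 ≈ 59.333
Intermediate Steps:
I(B) = -2*B (I(B) = (2*B)*(-1) = -2*B)
I(16/3) + (-10*(-8) - 10) = -32/3 + (-10*(-8) - 10) = -32/3 + (80 - 10) = -2*16/3 + 70 = -32/3 + 70 = 178/3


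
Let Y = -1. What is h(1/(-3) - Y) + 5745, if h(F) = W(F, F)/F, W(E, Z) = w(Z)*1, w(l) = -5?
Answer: 11475/2 ≈ 5737.5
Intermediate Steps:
W(E, Z) = -5 (W(E, Z) = -5*1 = -5)
h(F) = -5/F
h(1/(-3) - Y) + 5745 = -5/(1/(-3) - 1*(-1)) + 5745 = -5/(-⅓ + 1) + 5745 = -5/⅔ + 5745 = -5*3/2 + 5745 = -15/2 + 5745 = 11475/2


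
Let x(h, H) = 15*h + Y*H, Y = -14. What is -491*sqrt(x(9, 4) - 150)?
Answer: -491*I*sqrt(71) ≈ -4137.2*I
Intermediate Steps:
x(h, H) = -14*H + 15*h (x(h, H) = 15*h - 14*H = -14*H + 15*h)
-491*sqrt(x(9, 4) - 150) = -491*sqrt((-14*4 + 15*9) - 150) = -491*sqrt((-56 + 135) - 150) = -491*sqrt(79 - 150) = -491*I*sqrt(71)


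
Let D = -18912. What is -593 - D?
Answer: 18319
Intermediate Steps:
-593 - D = -593 - 1*(-18912) = -593 + 18912 = 18319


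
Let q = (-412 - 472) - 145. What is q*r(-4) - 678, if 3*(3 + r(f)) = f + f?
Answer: 5153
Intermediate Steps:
q = -1029 (q = -884 - 145 = -1029)
r(f) = -3 + 2*f/3 (r(f) = -3 + (f + f)/3 = -3 + (2*f)/3 = -3 + 2*f/3)
q*r(-4) - 678 = -1029*(-3 + (⅔)*(-4)) - 678 = -1029*(-3 - 8/3) - 678 = -1029*(-17/3) - 678 = 5831 - 678 = 5153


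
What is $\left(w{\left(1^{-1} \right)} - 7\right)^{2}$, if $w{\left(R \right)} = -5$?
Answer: $144$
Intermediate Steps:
$\left(w{\left(1^{-1} \right)} - 7\right)^{2} = \left(-5 - 7\right)^{2} = \left(-12\right)^{2} = 144$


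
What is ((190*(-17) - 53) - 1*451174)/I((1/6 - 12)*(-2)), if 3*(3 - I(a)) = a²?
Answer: 12270339/4960 ≈ 2473.9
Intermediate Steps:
I(a) = 3 - a²/3
((190*(-17) - 53) - 1*451174)/I((1/6 - 12)*(-2)) = ((190*(-17) - 53) - 1*451174)/(3 - 4*(1/6 - 12)²/3) = ((-3230 - 53) - 451174)/(3 - 4*(⅙ - 12)²/3) = (-3283 - 451174)/(3 - (-71/6*(-2))²/3) = -454457/(3 - (71/3)²/3) = -454457/(3 - ⅓*5041/9) = -454457/(3 - 5041/27) = -454457/(-4960/27) = -454457*(-27/4960) = 12270339/4960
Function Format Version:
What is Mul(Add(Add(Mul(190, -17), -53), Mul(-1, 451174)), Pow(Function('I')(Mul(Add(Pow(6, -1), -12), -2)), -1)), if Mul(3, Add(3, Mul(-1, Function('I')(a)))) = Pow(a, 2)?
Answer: Rational(12270339, 4960) ≈ 2473.9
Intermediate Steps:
Function('I')(a) = Add(3, Mul(Rational(-1, 3), Pow(a, 2)))
Mul(Add(Add(Mul(190, -17), -53), Mul(-1, 451174)), Pow(Function('I')(Mul(Add(Pow(6, -1), -12), -2)), -1)) = Mul(Add(Add(Mul(190, -17), -53), Mul(-1, 451174)), Pow(Add(3, Mul(Rational(-1, 3), Pow(Mul(Add(Pow(6, -1), -12), -2), 2))), -1)) = Mul(Add(Add(-3230, -53), -451174), Pow(Add(3, Mul(Rational(-1, 3), Pow(Mul(Add(Rational(1, 6), -12), -2), 2))), -1)) = Mul(Add(-3283, -451174), Pow(Add(3, Mul(Rational(-1, 3), Pow(Mul(Rational(-71, 6), -2), 2))), -1)) = Mul(-454457, Pow(Add(3, Mul(Rational(-1, 3), Pow(Rational(71, 3), 2))), -1)) = Mul(-454457, Pow(Add(3, Mul(Rational(-1, 3), Rational(5041, 9))), -1)) = Mul(-454457, Pow(Add(3, Rational(-5041, 27)), -1)) = Mul(-454457, Pow(Rational(-4960, 27), -1)) = Mul(-454457, Rational(-27, 4960)) = Rational(12270339, 4960)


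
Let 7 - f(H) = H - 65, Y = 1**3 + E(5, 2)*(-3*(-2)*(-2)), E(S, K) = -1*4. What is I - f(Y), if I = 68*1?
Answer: 45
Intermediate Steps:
E(S, K) = -4
Y = 49 (Y = 1**3 - 4*(-3*(-2))*(-2) = 1 - 24*(-2) = 1 - 4*(-12) = 1 + 48 = 49)
I = 68
f(H) = 72 - H (f(H) = 7 - (H - 65) = 7 - (-65 + H) = 7 + (65 - H) = 72 - H)
I - f(Y) = 68 - (72 - 1*49) = 68 - (72 - 49) = 68 - 1*23 = 68 - 23 = 45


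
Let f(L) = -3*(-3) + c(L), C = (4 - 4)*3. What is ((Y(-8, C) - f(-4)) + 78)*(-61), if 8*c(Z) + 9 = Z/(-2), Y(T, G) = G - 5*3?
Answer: -26779/8 ≈ -3347.4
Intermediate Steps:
C = 0 (C = 0*3 = 0)
Y(T, G) = -15 + G (Y(T, G) = G - 15 = -15 + G)
c(Z) = -9/8 - Z/16 (c(Z) = -9/8 + (Z/(-2))/8 = -9/8 + (Z*(-1/2))/8 = -9/8 + (-Z/2)/8 = -9/8 - Z/16)
f(L) = 63/8 - L/16 (f(L) = -3*(-3) + (-9/8 - L/16) = 9 + (-9/8 - L/16) = 63/8 - L/16)
((Y(-8, C) - f(-4)) + 78)*(-61) = (((-15 + 0) - (63/8 - 1/16*(-4))) + 78)*(-61) = ((-15 - (63/8 + 1/4)) + 78)*(-61) = ((-15 - 1*65/8) + 78)*(-61) = ((-15 - 65/8) + 78)*(-61) = (-185/8 + 78)*(-61) = (439/8)*(-61) = -26779/8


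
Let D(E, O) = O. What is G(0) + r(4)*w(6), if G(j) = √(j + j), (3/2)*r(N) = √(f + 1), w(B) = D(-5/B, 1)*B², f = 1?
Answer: 24*√2 ≈ 33.941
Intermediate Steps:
w(B) = B² (w(B) = 1*B² = B²)
r(N) = 2*√2/3 (r(N) = 2*√(1 + 1)/3 = 2*√2/3)
G(j) = √2*√j (G(j) = √(2*j) = √2*√j)
G(0) + r(4)*w(6) = √2*√0 + (2*√2/3)*6² = √2*0 + (2*√2/3)*36 = 0 + 24*√2 = 24*√2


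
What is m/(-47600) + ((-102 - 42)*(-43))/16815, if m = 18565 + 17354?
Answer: -20615919/53359600 ≈ -0.38636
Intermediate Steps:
m = 35919
m/(-47600) + ((-102 - 42)*(-43))/16815 = 35919/(-47600) + ((-102 - 42)*(-43))/16815 = 35919*(-1/47600) - 144*(-43)*(1/16815) = -35919/47600 + 6192*(1/16815) = -35919/47600 + 2064/5605 = -20615919/53359600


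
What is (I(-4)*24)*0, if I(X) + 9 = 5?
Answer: 0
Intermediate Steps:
I(X) = -4 (I(X) = -9 + 5 = -4)
(I(-4)*24)*0 = -4*24*0 = -96*0 = 0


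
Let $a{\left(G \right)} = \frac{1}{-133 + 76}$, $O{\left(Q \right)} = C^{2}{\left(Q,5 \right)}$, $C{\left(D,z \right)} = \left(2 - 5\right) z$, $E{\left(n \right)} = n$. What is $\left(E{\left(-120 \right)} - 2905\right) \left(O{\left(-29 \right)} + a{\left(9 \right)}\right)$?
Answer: $- \frac{38792600}{57} \approx -6.8057 \cdot 10^{5}$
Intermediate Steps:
$C{\left(D,z \right)} = - 3 z$
$O{\left(Q \right)} = 225$ ($O{\left(Q \right)} = \left(\left(-3\right) 5\right)^{2} = \left(-15\right)^{2} = 225$)
$a{\left(G \right)} = - \frac{1}{57}$ ($a{\left(G \right)} = \frac{1}{-57} = - \frac{1}{57}$)
$\left(E{\left(-120 \right)} - 2905\right) \left(O{\left(-29 \right)} + a{\left(9 \right)}\right) = \left(-120 - 2905\right) \left(225 - \frac{1}{57}\right) = \left(-3025\right) \frac{12824}{57} = - \frac{38792600}{57}$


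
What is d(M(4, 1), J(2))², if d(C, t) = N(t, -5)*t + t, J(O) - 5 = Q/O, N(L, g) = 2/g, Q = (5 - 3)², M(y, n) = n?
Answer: 441/25 ≈ 17.640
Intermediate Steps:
Q = 4 (Q = 2² = 4)
J(O) = 5 + 4/O
d(C, t) = 3*t/5 (d(C, t) = (2/(-5))*t + t = (2*(-⅕))*t + t = -2*t/5 + t = 3*t/5)
d(M(4, 1), J(2))² = (3*(5 + 4/2)/5)² = (3*(5 + 4*(½))/5)² = (3*(5 + 2)/5)² = ((⅗)*7)² = (21/5)² = 441/25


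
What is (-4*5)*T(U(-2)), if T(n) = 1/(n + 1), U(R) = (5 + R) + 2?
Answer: -10/3 ≈ -3.3333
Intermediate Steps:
U(R) = 7 + R
T(n) = 1/(1 + n)
(-4*5)*T(U(-2)) = (-4*5)/(1 + (7 - 2)) = -20/(1 + 5) = -20/6 = -20*⅙ = -10/3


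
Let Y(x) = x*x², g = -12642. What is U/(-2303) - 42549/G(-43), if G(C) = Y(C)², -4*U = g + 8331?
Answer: -27251788065627/58232396407388 ≈ -0.46798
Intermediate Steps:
Y(x) = x³
U = 4311/4 (U = -(-12642 + 8331)/4 = -¼*(-4311) = 4311/4 ≈ 1077.8)
G(C) = C⁶ (G(C) = (C³)² = C⁶)
U/(-2303) - 42549/G(-43) = (4311/4)/(-2303) - 42549/((-43)⁶) = (4311/4)*(-1/2303) - 42549/6321363049 = -4311/9212 - 42549*1/6321363049 = -4311/9212 - 42549/6321363049 = -27251788065627/58232396407388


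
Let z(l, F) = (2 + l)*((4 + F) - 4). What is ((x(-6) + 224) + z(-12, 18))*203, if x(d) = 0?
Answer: 8932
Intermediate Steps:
z(l, F) = F*(2 + l) (z(l, F) = (2 + l)*F = F*(2 + l))
((x(-6) + 224) + z(-12, 18))*203 = ((0 + 224) + 18*(2 - 12))*203 = (224 + 18*(-10))*203 = (224 - 180)*203 = 44*203 = 8932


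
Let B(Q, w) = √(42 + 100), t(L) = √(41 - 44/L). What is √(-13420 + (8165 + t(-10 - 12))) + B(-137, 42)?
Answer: √142 + √(-5255 + √43) ≈ 11.916 + 72.446*I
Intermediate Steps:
B(Q, w) = √142
√(-13420 + (8165 + t(-10 - 12))) + B(-137, 42) = √(-13420 + (8165 + √(41 - 44/(-10 - 12)))) + √142 = √(-13420 + (8165 + √(41 - 44/(-22)))) + √142 = √(-13420 + (8165 + √(41 - 44*(-1/22)))) + √142 = √(-13420 + (8165 + √(41 + 2))) + √142 = √(-13420 + (8165 + √43)) + √142 = √(-5255 + √43) + √142 = √142 + √(-5255 + √43)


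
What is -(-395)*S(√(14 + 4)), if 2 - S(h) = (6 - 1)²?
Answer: -9085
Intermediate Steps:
S(h) = -23 (S(h) = 2 - (6 - 1)² = 2 - 1*5² = 2 - 1*25 = 2 - 25 = -23)
-(-395)*S(√(14 + 4)) = -(-395)*(-23) = -395*23 = -9085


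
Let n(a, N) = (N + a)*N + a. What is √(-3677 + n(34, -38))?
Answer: I*√3491 ≈ 59.085*I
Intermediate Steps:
n(a, N) = a + N*(N + a) (n(a, N) = N*(N + a) + a = a + N*(N + a))
√(-3677 + n(34, -38)) = √(-3677 + (34 + (-38)² - 38*34)) = √(-3677 + (34 + 1444 - 1292)) = √(-3677 + 186) = √(-3491) = I*√3491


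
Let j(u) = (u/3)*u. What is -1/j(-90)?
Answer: -1/2700 ≈ -0.00037037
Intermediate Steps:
j(u) = u**2/3 (j(u) = (u*(1/3))*u = (u/3)*u = u**2/3)
-1/j(-90) = -1/((1/3)*(-90)**2) = -1/((1/3)*8100) = -1/2700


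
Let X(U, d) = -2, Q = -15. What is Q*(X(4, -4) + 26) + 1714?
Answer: 1354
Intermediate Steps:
Q*(X(4, -4) + 26) + 1714 = -15*(-2 + 26) + 1714 = -15*24 + 1714 = -360 + 1714 = 1354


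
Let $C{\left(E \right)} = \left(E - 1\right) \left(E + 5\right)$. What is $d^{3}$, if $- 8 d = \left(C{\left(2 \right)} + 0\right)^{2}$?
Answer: $- \frac{117649}{512} \approx -229.78$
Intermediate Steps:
$C{\left(E \right)} = \left(-1 + E\right) \left(5 + E\right)$
$d = - \frac{49}{8}$ ($d = - \frac{\left(\left(-5 + 2^{2} + 4 \cdot 2\right) + 0\right)^{2}}{8} = - \frac{\left(\left(-5 + 4 + 8\right) + 0\right)^{2}}{8} = - \frac{\left(7 + 0\right)^{2}}{8} = - \frac{7^{2}}{8} = \left(- \frac{1}{8}\right) 49 = - \frac{49}{8} \approx -6.125$)
$d^{3} = \left(- \frac{49}{8}\right)^{3} = - \frac{117649}{512}$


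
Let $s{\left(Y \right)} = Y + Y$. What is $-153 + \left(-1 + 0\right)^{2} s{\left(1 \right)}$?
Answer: $-151$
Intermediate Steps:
$s{\left(Y \right)} = 2 Y$
$-153 + \left(-1 + 0\right)^{2} s{\left(1 \right)} = -153 + \left(-1 + 0\right)^{2} \cdot 2 \cdot 1 = -153 + \left(-1\right)^{2} \cdot 2 = -153 + 1 \cdot 2 = -153 + 2 = -151$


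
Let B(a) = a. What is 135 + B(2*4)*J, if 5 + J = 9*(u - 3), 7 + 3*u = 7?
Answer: -121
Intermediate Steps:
u = 0 (u = -7/3 + (⅓)*7 = -7/3 + 7/3 = 0)
J = -32 (J = -5 + 9*(0 - 3) = -5 + 9*(-3) = -5 - 27 = -32)
135 + B(2*4)*J = 135 + (2*4)*(-32) = 135 + 8*(-32) = 135 - 256 = -121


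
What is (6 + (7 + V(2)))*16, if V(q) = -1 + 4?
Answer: 256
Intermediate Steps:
V(q) = 3
(6 + (7 + V(2)))*16 = (6 + (7 + 3))*16 = (6 + 10)*16 = 16*16 = 256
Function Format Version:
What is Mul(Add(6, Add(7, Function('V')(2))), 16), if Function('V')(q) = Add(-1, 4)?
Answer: 256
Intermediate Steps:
Function('V')(q) = 3
Mul(Add(6, Add(7, Function('V')(2))), 16) = Mul(Add(6, Add(7, 3)), 16) = Mul(Add(6, 10), 16) = Mul(16, 16) = 256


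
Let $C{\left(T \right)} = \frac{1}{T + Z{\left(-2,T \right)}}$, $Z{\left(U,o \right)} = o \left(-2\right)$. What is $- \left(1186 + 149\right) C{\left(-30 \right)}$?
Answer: $- \frac{89}{2} \approx -44.5$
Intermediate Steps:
$Z{\left(U,o \right)} = - 2 o$
$C{\left(T \right)} = - \frac{1}{T}$ ($C{\left(T \right)} = \frac{1}{T - 2 T} = \frac{1}{\left(-1\right) T} = - \frac{1}{T}$)
$- \left(1186 + 149\right) C{\left(-30 \right)} = - \left(1186 + 149\right) \left(- \frac{1}{-30}\right) = - 1335 \left(\left(-1\right) \left(- \frac{1}{30}\right)\right) = - \frac{1335}{30} = \left(-1\right) \frac{89}{2} = - \frac{89}{2}$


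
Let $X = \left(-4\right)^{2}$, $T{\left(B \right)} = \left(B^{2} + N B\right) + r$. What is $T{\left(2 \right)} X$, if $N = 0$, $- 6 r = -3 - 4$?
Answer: $\frac{248}{3} \approx 82.667$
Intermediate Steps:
$r = \frac{7}{6}$ ($r = - \frac{-3 - 4}{6} = \left(- \frac{1}{6}\right) \left(-7\right) = \frac{7}{6} \approx 1.1667$)
$T{\left(B \right)} = \frac{7}{6} + B^{2}$ ($T{\left(B \right)} = \left(B^{2} + 0 B\right) + \frac{7}{6} = \left(B^{2} + 0\right) + \frac{7}{6} = B^{2} + \frac{7}{6} = \frac{7}{6} + B^{2}$)
$X = 16$
$T{\left(2 \right)} X = \left(\frac{7}{6} + 2^{2}\right) 16 = \left(\frac{7}{6} + 4\right) 16 = \frac{31}{6} \cdot 16 = \frac{248}{3}$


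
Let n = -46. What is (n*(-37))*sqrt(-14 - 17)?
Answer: 1702*I*sqrt(31) ≈ 9476.3*I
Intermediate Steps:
(n*(-37))*sqrt(-14 - 17) = (-46*(-37))*sqrt(-14 - 17) = 1702*sqrt(-31) = 1702*(I*sqrt(31)) = 1702*I*sqrt(31)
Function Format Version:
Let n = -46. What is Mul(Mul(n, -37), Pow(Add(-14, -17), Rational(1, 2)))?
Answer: Mul(1702, I, Pow(31, Rational(1, 2))) ≈ Mul(9476.3, I)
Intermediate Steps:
Mul(Mul(n, -37), Pow(Add(-14, -17), Rational(1, 2))) = Mul(Mul(-46, -37), Pow(Add(-14, -17), Rational(1, 2))) = Mul(1702, Pow(-31, Rational(1, 2))) = Mul(1702, Mul(I, Pow(31, Rational(1, 2)))) = Mul(1702, I, Pow(31, Rational(1, 2)))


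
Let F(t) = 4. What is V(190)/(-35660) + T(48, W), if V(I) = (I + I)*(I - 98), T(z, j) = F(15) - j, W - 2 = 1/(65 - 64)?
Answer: 35/1783 ≈ 0.019630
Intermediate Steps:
W = 3 (W = 2 + 1/(65 - 64) = 2 + 1/1 = 2 + 1 = 3)
T(z, j) = 4 - j
V(I) = 2*I*(-98 + I) (V(I) = (2*I)*(-98 + I) = 2*I*(-98 + I))
V(190)/(-35660) + T(48, W) = (2*190*(-98 + 190))/(-35660) + (4 - 1*3) = (2*190*92)*(-1/35660) + (4 - 3) = 34960*(-1/35660) + 1 = -1748/1783 + 1 = 35/1783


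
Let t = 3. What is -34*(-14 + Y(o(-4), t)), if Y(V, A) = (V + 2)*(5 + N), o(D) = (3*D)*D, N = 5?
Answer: -16524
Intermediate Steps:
o(D) = 3*D**2
Y(V, A) = 20 + 10*V (Y(V, A) = (V + 2)*(5 + 5) = (2 + V)*10 = 20 + 10*V)
-34*(-14 + Y(o(-4), t)) = -34*(-14 + (20 + 10*(3*(-4)**2))) = -34*(-14 + (20 + 10*(3*16))) = -34*(-14 + (20 + 10*48)) = -34*(-14 + (20 + 480)) = -34*(-14 + 500) = -34*486 = -16524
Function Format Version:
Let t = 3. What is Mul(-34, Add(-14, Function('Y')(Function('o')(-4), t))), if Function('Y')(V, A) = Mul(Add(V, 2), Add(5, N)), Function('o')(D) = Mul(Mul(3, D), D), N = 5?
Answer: -16524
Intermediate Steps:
Function('o')(D) = Mul(3, Pow(D, 2))
Function('Y')(V, A) = Add(20, Mul(10, V)) (Function('Y')(V, A) = Mul(Add(V, 2), Add(5, 5)) = Mul(Add(2, V), 10) = Add(20, Mul(10, V)))
Mul(-34, Add(-14, Function('Y')(Function('o')(-4), t))) = Mul(-34, Add(-14, Add(20, Mul(10, Mul(3, Pow(-4, 2)))))) = Mul(-34, Add(-14, Add(20, Mul(10, Mul(3, 16))))) = Mul(-34, Add(-14, Add(20, Mul(10, 48)))) = Mul(-34, Add(-14, Add(20, 480))) = Mul(-34, Add(-14, 500)) = Mul(-34, 486) = -16524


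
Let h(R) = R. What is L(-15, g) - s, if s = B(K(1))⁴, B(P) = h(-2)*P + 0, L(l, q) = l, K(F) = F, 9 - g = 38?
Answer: -31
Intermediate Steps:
g = -29 (g = 9 - 1*38 = 9 - 38 = -29)
B(P) = -2*P (B(P) = -2*P + 0 = -2*P)
s = 16 (s = (-2*1)⁴ = (-2)⁴ = 16)
L(-15, g) - s = -15 - 1*16 = -15 - 16 = -31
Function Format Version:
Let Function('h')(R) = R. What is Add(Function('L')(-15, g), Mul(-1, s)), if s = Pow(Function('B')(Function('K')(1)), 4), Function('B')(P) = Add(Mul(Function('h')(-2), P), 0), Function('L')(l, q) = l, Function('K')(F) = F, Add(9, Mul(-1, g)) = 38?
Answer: -31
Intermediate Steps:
g = -29 (g = Add(9, Mul(-1, 38)) = Add(9, -38) = -29)
Function('B')(P) = Mul(-2, P) (Function('B')(P) = Add(Mul(-2, P), 0) = Mul(-2, P))
s = 16 (s = Pow(Mul(-2, 1), 4) = Pow(-2, 4) = 16)
Add(Function('L')(-15, g), Mul(-1, s)) = Add(-15, Mul(-1, 16)) = Add(-15, -16) = -31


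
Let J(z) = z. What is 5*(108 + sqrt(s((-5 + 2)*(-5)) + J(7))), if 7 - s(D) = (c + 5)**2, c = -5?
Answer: 540 + 5*sqrt(14) ≈ 558.71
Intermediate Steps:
s(D) = 7 (s(D) = 7 - (-5 + 5)**2 = 7 - 1*0**2 = 7 - 1*0 = 7 + 0 = 7)
5*(108 + sqrt(s((-5 + 2)*(-5)) + J(7))) = 5*(108 + sqrt(7 + 7)) = 5*(108 + sqrt(14)) = 540 + 5*sqrt(14)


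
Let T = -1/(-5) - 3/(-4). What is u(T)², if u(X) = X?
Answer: 361/400 ≈ 0.90250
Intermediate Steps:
T = 19/20 (T = -1*(-⅕) - 3*(-¼) = ⅕ + ¾ = 19/20 ≈ 0.95000)
u(T)² = (19/20)² = 361/400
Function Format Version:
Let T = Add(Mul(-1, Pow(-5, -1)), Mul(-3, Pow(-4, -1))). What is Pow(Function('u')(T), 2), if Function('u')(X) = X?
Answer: Rational(361, 400) ≈ 0.90250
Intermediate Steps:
T = Rational(19, 20) (T = Add(Mul(-1, Rational(-1, 5)), Mul(-3, Rational(-1, 4))) = Add(Rational(1, 5), Rational(3, 4)) = Rational(19, 20) ≈ 0.95000)
Pow(Function('u')(T), 2) = Pow(Rational(19, 20), 2) = Rational(361, 400)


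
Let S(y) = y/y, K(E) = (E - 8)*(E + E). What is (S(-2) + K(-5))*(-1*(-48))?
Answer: 6288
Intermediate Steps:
K(E) = 2*E*(-8 + E) (K(E) = (-8 + E)*(2*E) = 2*E*(-8 + E))
S(y) = 1
(S(-2) + K(-5))*(-1*(-48)) = (1 + 2*(-5)*(-8 - 5))*(-1*(-48)) = (1 + 2*(-5)*(-13))*48 = (1 + 130)*48 = 131*48 = 6288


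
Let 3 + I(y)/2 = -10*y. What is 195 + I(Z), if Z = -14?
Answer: 469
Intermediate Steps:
I(y) = -6 - 20*y (I(y) = -6 + 2*(-10*y) = -6 - 20*y)
195 + I(Z) = 195 + (-6 - 20*(-14)) = 195 + (-6 + 280) = 195 + 274 = 469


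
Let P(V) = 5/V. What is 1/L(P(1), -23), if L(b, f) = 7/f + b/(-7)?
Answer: -161/164 ≈ -0.98171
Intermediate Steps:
L(b, f) = 7/f - b/7 (L(b, f) = 7/f + b*(-1/7) = 7/f - b/7)
1/L(P(1), -23) = 1/(7/(-23) - 5/(7*1)) = 1/(7*(-1/23) - 5/7) = 1/(-7/23 - 1/7*5) = 1/(-7/23 - 5/7) = 1/(-164/161) = -161/164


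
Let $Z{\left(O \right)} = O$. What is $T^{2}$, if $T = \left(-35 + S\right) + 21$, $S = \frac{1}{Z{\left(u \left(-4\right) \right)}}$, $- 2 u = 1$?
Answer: $\frac{729}{4} \approx 182.25$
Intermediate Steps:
$u = - \frac{1}{2}$ ($u = \left(- \frac{1}{2}\right) 1 = - \frac{1}{2} \approx -0.5$)
$S = \frac{1}{2}$ ($S = \frac{1}{\left(- \frac{1}{2}\right) \left(-4\right)} = \frac{1}{2} \approx 0.5$)
$T = - \frac{27}{2}$ ($T = \left(-35 + \frac{1}{2}\right) + 21 = - \frac{69}{2} + 21 = - \frac{27}{2} \approx -13.5$)
$T^{2} = \left(- \frac{27}{2}\right)^{2} = \frac{729}{4}$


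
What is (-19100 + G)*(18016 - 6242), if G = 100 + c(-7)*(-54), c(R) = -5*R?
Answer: -245958860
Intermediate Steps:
G = -1790 (G = 100 - 5*(-7)*(-54) = 100 + 35*(-54) = 100 - 1890 = -1790)
(-19100 + G)*(18016 - 6242) = (-19100 - 1790)*(18016 - 6242) = -20890*11774 = -245958860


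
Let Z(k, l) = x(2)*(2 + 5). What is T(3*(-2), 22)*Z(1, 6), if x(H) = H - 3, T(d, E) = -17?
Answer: 119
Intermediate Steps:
x(H) = -3 + H
Z(k, l) = -7 (Z(k, l) = (-3 + 2)*(2 + 5) = -1*7 = -7)
T(3*(-2), 22)*Z(1, 6) = -17*(-7) = 119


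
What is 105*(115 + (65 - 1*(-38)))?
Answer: 22890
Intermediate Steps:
105*(115 + (65 - 1*(-38))) = 105*(115 + (65 + 38)) = 105*(115 + 103) = 105*218 = 22890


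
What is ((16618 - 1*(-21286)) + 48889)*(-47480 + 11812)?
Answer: -3095732724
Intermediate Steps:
((16618 - 1*(-21286)) + 48889)*(-47480 + 11812) = ((16618 + 21286) + 48889)*(-35668) = (37904 + 48889)*(-35668) = 86793*(-35668) = -3095732724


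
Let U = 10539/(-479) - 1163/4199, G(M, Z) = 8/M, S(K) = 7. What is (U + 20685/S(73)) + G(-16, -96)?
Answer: 11795275113/4022642 ≈ 2932.2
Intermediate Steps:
U = -44810338/2011321 (U = 10539*(-1/479) - 1163*1/4199 = -10539/479 - 1163/4199 = -44810338/2011321 ≈ -22.279)
(U + 20685/S(73)) + G(-16, -96) = (-44810338/2011321 + 20685/7) + 8/(-16) = (-44810338/2011321 + 20685*(⅐)) + 8*(-1/16) = (-44810338/2011321 + 2955) - ½ = 5898643217/2011321 - ½ = 11795275113/4022642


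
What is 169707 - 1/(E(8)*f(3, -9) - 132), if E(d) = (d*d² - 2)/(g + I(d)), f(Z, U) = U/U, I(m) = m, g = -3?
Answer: 5091211/30 ≈ 1.6971e+5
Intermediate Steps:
f(Z, U) = 1
E(d) = (-2 + d³)/(-3 + d) (E(d) = (d*d² - 2)/(-3 + d) = (d³ - 2)/(-3 + d) = (-2 + d³)/(-3 + d))
169707 - 1/(E(8)*f(3, -9) - 132) = 169707 - 1/(((-2 + 8³)/(-3 + 8))*1 - 132) = 169707 - 1/(((-2 + 512)/5)*1 - 132) = 169707 - 1/(((⅕)*510)*1 - 132) = 169707 - 1/(102*1 - 132) = 169707 - 1/(102 - 132) = 169707 - 1/(-30) = 169707 - 1*(-1/30) = 169707 + 1/30 = 5091211/30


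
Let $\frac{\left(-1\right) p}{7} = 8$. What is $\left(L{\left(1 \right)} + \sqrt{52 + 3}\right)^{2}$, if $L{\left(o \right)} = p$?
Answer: $\left(56 - \sqrt{55}\right)^{2} \approx 2360.4$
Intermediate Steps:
$p = -56$ ($p = \left(-7\right) 8 = -56$)
$L{\left(o \right)} = -56$
$\left(L{\left(1 \right)} + \sqrt{52 + 3}\right)^{2} = \left(-56 + \sqrt{52 + 3}\right)^{2} = \left(-56 + \sqrt{55}\right)^{2}$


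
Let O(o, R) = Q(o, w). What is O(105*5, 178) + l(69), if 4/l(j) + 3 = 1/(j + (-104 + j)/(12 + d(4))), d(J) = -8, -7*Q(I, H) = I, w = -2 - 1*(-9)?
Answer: -54889/719 ≈ -76.341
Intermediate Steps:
w = 7 (w = -2 + 9 = 7)
Q(I, H) = -I/7
O(o, R) = -o/7
l(j) = 4/(-3 + 1/(-26 + 5*j/4)) (l(j) = 4/(-3 + 1/(j + (-104 + j)/(12 - 8))) = 4/(-3 + 1/(j + (-104 + j)/4)) = 4/(-3 + 1/(j + (-104 + j)*(1/4))) = 4/(-3 + 1/(j + (-26 + j/4))) = 4/(-3 + 1/(-26 + 5*j/4)))
O(105*5, 178) + l(69) = -15*5 + 4*(104 - 5*69)/(-316 + 15*69) = -1/7*525 + 4*(104 - 345)/(-316 + 1035) = -75 + 4*(-241)/719 = -75 + 4*(1/719)*(-241) = -75 - 964/719 = -54889/719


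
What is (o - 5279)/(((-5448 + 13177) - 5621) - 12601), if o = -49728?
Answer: 55007/10493 ≈ 5.2423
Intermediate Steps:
(o - 5279)/(((-5448 + 13177) - 5621) - 12601) = (-49728 - 5279)/(((-5448 + 13177) - 5621) - 12601) = -55007/((7729 - 5621) - 12601) = -55007/(2108 - 12601) = -55007/(-10493) = -55007*(-1/10493) = 55007/10493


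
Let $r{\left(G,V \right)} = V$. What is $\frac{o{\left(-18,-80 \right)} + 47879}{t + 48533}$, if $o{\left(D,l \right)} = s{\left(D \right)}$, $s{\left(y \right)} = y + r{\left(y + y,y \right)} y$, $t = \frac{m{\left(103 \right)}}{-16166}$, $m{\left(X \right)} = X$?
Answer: $\frac{155791742}{156916875} \approx 0.99283$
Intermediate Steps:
$t = - \frac{103}{16166}$ ($t = \frac{103}{-16166} = 103 \left(- \frac{1}{16166}\right) = - \frac{103}{16166} \approx -0.0063714$)
$s{\left(y \right)} = y + y^{2}$ ($s{\left(y \right)} = y + y y = y + y^{2}$)
$o{\left(D,l \right)} = D \left(1 + D\right)$
$\frac{o{\left(-18,-80 \right)} + 47879}{t + 48533} = \frac{- 18 \left(1 - 18\right) + 47879}{- \frac{103}{16166} + 48533} = \frac{\left(-18\right) \left(-17\right) + 47879}{\frac{784584375}{16166}} = \left(306 + 47879\right) \frac{16166}{784584375} = 48185 \cdot \frac{16166}{784584375} = \frac{155791742}{156916875}$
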